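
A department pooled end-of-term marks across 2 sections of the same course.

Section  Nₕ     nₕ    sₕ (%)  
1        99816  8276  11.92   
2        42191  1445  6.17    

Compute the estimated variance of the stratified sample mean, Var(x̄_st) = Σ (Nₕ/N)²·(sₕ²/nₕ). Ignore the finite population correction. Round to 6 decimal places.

N = 142007; Wₕ = Nₕ/N.
section 1: (99816/142007)²·11.92²/8276 = 0.008482285
section 2: (42191/142007)²·6.17²/1445 = 0.002325534
Sum = 0.010807818 → 0.010808.

0.010808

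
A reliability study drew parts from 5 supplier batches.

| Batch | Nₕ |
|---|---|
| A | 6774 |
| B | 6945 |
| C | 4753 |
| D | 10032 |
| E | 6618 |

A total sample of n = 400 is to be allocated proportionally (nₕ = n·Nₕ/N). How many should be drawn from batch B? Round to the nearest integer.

N = 6774 + 6945 + 4753 + 10032 + 6618 = 35122.
n_B = 400·6945/35122 = 79.096... → 79.

79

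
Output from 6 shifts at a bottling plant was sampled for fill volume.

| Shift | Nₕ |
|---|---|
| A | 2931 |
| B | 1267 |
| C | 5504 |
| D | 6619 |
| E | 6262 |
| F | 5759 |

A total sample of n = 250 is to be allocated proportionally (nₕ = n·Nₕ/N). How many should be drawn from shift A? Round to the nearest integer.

26

Share of shift A = 2931/28342 = 0.10342.
Allocate 250 × 0.10342 = 25.854... → 26.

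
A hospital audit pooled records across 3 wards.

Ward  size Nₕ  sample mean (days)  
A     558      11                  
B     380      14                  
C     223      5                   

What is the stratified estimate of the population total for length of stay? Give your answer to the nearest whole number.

A: 558·11 = 6138
B: 380·14 = 5320
C: 223·5 = 1115
τ̂ = Σ Nₕx̄ₕ = 12573.

12573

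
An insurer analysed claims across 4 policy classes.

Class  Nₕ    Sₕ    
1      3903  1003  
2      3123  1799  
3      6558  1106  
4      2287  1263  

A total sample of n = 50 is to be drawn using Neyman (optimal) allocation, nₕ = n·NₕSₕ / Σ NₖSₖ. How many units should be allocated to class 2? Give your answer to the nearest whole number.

14

1: NₕSₕ = 3903·1003 = 3914709
2: NₕSₕ = 3123·1799 = 5618277
3: NₕSₕ = 6558·1106 = 7253148
4: NₕSₕ = 2287·1263 = 2888481
Σ NₕSₕ = 19674615.
n_2 = 50·5618277/19674615 = 14.278... → 14.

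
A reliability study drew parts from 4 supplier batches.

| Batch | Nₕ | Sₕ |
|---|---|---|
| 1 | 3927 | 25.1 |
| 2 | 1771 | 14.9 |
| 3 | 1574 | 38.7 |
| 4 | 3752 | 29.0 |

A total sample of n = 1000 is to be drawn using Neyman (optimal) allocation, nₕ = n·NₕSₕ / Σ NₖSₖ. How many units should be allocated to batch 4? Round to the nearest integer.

369

1: NₕSₕ = 3927·25.1 = 98567.7
2: NₕSₕ = 1771·14.9 = 26387.9
3: NₕSₕ = 1574·38.7 = 60913.8
4: NₕSₕ = 3752·29.0 = 108808
Σ NₕSₕ = 294677.4.
n_4 = 1000·108808/294677.4 = 369.244... → 369.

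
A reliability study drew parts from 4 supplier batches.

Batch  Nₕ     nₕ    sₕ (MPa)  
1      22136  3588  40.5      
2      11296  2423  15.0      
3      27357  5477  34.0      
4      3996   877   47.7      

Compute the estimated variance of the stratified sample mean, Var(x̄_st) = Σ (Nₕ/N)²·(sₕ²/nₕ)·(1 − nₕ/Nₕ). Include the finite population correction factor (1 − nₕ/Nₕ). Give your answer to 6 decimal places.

N = 64785. Term for each stratum: Wₕ²sₕ²/nₕ·(1−nₕ/Nₕ).
Var(x̄_st) = 0.044720322 + 0.002217560 + 0.030101071 + 0.007704227 = 0.084743180 → 0.084743.

0.084743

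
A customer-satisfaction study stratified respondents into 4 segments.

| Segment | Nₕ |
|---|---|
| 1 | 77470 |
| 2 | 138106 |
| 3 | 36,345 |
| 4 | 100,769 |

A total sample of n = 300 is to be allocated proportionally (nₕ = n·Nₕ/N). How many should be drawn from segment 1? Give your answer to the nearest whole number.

N = 77470 + 138106 + 36345 + 100769 = 352690.
n_1 = 300·77470/352690 = 65.896... → 66.

66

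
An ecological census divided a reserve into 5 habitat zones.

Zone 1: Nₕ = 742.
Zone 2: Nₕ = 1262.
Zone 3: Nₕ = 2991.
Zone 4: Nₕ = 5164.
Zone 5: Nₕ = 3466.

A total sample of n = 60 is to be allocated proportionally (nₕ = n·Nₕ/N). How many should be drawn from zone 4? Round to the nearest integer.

Share of zone 4 = 5164/13625 = 0.37901.
Allocate 60 × 0.37901 = 22.741... → 23.

23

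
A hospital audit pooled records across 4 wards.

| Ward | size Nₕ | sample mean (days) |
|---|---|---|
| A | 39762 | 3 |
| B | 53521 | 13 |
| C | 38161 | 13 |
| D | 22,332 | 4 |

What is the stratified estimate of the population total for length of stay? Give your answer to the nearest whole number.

A: 39762·3 = 119286
B: 53521·13 = 695773
C: 38161·13 = 496093
D: 22332·4 = 89328
τ̂ = Σ Nₕx̄ₕ = 1400480.

1400480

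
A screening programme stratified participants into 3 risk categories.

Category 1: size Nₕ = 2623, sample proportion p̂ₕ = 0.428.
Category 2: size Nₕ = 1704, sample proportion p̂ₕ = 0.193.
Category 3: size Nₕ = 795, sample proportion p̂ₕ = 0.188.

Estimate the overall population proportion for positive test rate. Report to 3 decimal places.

N = 2623 + 1704 + 795 = 5122.
Overall proportion = Σ (Nₕ/N)·p̂ₕ.
Σ Nₕp̂ₕ = 1122.644 + 328.872 + 149.46 = 1600.976.
1600.976 / 5122 = 0.31257... → 0.313.

0.313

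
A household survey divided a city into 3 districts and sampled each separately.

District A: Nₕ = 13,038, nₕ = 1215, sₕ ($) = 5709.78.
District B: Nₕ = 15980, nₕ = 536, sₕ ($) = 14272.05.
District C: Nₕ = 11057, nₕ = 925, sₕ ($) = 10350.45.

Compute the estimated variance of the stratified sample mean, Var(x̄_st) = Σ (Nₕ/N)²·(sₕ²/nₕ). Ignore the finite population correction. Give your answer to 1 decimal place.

72081.5

N = 40075; Wₕ = Nₕ/N.
district A: (13038/40075)²·5709.78²/1215 = 2840.1244
district B: (15980/40075)²·14272.05²/536 = 60424.6878
district C: (11057/40075)²·10350.45²/925 = 8816.6640
Sum = 72081.4762 → 72081.5.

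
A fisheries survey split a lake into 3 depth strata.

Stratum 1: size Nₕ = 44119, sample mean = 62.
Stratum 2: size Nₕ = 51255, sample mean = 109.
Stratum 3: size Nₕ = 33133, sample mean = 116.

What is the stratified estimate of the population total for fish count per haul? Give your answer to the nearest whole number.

Estimate total by summing Nₕ·x̄ₕ over strata.
44119·62 + 51255·109 + 33133·116 = 2735378 + 5586795 + 3843428 = 12165601.

12165601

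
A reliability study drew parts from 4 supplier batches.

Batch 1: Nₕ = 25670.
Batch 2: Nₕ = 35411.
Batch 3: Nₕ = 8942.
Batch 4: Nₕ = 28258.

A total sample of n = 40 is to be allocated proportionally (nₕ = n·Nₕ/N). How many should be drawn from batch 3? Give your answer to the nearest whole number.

Share of batch 3 = 8942/98281 = 0.09098.
Allocate 40 × 0.09098 = 3.639... → 4.

4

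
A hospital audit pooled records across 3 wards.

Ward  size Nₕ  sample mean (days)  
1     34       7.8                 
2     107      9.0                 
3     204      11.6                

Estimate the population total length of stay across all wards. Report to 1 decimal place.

Population total = Σ Nₕ·x̄ₕ (each stratum's size times its mean).
34·7.8 + 107·9.0 + 204·11.6 = 265.2 + 963 + 2366.4 = 3594.6.

3594.6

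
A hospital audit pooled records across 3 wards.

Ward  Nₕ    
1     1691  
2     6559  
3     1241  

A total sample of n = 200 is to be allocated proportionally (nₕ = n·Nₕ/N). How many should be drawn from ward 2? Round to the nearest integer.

138

N = 1691 + 6559 + 1241 = 9491.
n_2 = 200·6559/9491 = 138.215... → 138.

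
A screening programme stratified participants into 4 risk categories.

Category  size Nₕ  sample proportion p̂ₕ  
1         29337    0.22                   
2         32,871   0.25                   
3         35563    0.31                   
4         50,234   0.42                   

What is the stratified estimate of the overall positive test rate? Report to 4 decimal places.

N = 29337 + 32871 + 35563 + 50234 = 148005.
Overall proportion = Σ (Nₕ/N)·p̂ₕ.
Σ Nₕp̂ₕ = 6454.14 + 8217.75 + 11024.53 + 21098.28 = 46794.7.
46794.7 / 148005 = 0.316170... → 0.3162.

0.3162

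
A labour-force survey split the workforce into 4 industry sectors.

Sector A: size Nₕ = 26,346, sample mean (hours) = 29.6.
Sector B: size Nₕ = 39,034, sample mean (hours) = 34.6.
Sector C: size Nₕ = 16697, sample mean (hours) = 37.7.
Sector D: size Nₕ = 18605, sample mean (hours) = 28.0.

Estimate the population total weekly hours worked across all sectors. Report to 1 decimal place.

3280834.9

Estimate total by summing Nₕ·x̄ₕ over strata.
26346·29.6 + 39034·34.6 + 16697·37.7 + 18605·28.0 = 779841.6 + 1350576.4 + 629476.9 + 520940 = 3280834.9.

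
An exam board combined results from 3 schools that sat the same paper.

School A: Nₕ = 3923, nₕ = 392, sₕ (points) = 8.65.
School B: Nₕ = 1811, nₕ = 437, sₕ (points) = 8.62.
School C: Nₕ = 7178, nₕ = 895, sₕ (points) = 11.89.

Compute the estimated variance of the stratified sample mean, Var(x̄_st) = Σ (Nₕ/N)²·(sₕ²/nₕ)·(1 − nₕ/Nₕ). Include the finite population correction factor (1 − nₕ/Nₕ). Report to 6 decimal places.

0.061126

N = 12912. Term for each stratum: Wₕ²sₕ²/nₕ·(1−nₕ/Nₕ).
Var(x̄_st) = 0.015858976 + 0.002537764 + 0.042729140 = 0.061125880 → 0.061126.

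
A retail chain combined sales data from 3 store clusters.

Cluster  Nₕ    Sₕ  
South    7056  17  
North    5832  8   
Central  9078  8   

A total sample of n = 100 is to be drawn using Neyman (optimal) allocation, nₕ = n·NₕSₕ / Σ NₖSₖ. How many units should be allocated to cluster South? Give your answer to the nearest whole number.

South: NₕSₕ = 7056·17 = 119952
North: NₕSₕ = 5832·8 = 46656
Central: NₕSₕ = 9078·8 = 72624
Σ NₕSₕ = 239232.
n_South = 100·119952/239232 = 50.140... → 50.

50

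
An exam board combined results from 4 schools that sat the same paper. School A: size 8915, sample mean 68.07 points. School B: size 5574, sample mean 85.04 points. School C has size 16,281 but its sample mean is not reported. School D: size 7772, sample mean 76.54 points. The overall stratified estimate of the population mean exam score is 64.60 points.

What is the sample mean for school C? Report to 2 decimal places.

50.00

N = 8915 + 5574 + 16281 + 7772 = 38542.
Overall total = μ·N = 64.60·38542 = 2489813.2.
Subtract the known strata: 8915·68.07 + 5574·85.04 + 7772·76.54 = 1675725.89.
Remaining total for school C: 2489813.2 − 1675725.89 = 814087.31.
Divide by its size: 814087.31 / 16281 = 50.0023... → 50.00.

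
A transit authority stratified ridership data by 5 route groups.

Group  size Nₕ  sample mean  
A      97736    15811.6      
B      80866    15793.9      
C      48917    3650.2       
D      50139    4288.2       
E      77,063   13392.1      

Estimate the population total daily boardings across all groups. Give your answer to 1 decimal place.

4248150350.5

A: 97736·15811.6 = 1545362537.6
B: 80866·15793.9 = 1277189517.4
C: 48917·3650.2 = 178556833.4
D: 50139·4288.2 = 215006059.8
E: 77063·13392.1 = 1032035402.3
τ̂ = Σ Nₕx̄ₕ = 4248150350.5.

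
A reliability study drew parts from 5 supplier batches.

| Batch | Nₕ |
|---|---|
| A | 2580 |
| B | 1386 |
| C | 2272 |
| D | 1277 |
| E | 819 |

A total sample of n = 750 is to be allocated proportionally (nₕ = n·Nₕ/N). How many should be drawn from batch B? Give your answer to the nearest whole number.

Share of batch B = 1386/8334 = 0.16631.
Allocate 750 × 0.16631 = 124.730... → 125.

125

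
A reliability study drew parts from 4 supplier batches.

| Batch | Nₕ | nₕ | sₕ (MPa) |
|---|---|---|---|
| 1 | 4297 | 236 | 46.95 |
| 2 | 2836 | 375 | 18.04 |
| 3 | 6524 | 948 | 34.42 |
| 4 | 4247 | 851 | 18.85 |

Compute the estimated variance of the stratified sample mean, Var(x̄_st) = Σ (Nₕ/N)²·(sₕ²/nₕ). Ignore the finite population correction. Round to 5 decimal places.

0.74921

N = 17904; Wₕ = Nₕ/N.
batch 1: (4297/17904)²·46.95²/236 = 0.53800927
batch 2: (2836/17904)²·18.04²/375 = 0.02177480
batch 3: (6524/17904)²·34.42²/948 = 0.16593621
batch 4: (4247/17904)²·18.85²/851 = 0.02349403
Sum = 0.74921431 → 0.74921.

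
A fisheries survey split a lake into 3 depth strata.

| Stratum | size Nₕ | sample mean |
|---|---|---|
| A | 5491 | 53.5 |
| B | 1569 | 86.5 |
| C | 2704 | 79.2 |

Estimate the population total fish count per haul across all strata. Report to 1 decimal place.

Estimate total by summing Nₕ·x̄ₕ over strata.
5491·53.5 + 1569·86.5 + 2704·79.2 = 293768.5 + 135718.5 + 214156.8 = 643643.8.

643643.8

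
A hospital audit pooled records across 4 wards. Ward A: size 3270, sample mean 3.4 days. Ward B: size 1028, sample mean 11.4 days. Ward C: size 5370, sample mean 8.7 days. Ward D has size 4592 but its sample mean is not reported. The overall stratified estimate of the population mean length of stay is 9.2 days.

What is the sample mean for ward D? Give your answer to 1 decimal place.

Σ Nₕx̄ₕ = N·μ, so 4592·x̄_D = 14260·9.2 − (3270·3.4 + 1028·11.4 + 5370·8.7).
= 131192 − 69556.2 = 61635.8.
x̄_D = 61635.8 / 4592 = 13.422... → 13.4.

13.4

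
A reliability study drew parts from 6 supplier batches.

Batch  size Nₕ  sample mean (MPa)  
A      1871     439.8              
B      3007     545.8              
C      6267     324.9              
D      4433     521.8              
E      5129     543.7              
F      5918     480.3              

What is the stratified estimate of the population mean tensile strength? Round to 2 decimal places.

467.40

N = 1871 + 3007 + 6267 + 4433 + 5129 + 5918 = 26625.
Weight each subgroup mean by Nₕ/N and sum.
Σ Nₕx̄ₕ = 1871·439.8 + 3007·545.8 + 6267·324.9 + 4433·521.8 + 5129·543.7 + 5918·480.3 = 822865.8 + 1641220.6 + 2036148.3 + 2313139.4 + 2788637.3 + 2842415.4 = 12444426.8.
Divide by N: 12444426.8 / 26625 = 467.3963... → 467.40.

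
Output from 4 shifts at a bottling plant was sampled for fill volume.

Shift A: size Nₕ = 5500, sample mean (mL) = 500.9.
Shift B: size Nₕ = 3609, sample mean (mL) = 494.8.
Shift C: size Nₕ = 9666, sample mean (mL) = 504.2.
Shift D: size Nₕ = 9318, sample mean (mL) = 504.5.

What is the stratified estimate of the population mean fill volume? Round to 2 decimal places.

502.45

N = 28093; weights Wₕ = Nₕ/N = (0.1958, 0.1285, 0.3441, 0.3317).
x̄_st = Σ Wₕ·x̄ₕ = 0.1958·500.9 + 0.1285·494.8 + 0.3441·504.2 + 0.3317·504.5 ≈ 502.4459...
→ 502.45.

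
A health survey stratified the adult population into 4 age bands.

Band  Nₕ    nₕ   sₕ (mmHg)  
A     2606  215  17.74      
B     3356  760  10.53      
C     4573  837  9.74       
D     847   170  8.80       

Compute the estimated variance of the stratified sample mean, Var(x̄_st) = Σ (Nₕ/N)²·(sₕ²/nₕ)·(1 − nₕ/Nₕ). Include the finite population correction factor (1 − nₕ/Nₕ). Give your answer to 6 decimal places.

N = 11382. Term for each stratum: Wₕ²sₕ²/nₕ·(1−nₕ/Nₕ).
Var(x̄_st) = 0.070402097 + 0.009811437 + 0.014947321 + 0.002016282 = 0.097177138 → 0.097177.

0.097177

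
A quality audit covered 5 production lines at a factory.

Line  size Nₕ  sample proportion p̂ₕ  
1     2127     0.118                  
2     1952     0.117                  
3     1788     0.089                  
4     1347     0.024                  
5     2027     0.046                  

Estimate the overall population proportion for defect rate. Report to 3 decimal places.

N = 2127 + 1952 + 1788 + 1347 + 2027 = 9241.
Overall proportion = Σ (Nₕ/N)·p̂ₕ.
Σ Nₕp̂ₕ = 250.986 + 228.384 + 159.132 + 32.328 + 93.242 = 764.072.
764.072 / 9241 = 0.08268... → 0.083.

0.083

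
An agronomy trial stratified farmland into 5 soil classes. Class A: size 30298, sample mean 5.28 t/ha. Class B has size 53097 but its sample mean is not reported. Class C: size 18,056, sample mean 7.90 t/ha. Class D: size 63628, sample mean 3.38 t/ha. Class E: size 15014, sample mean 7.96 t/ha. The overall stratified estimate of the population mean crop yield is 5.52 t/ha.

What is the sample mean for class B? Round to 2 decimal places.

Σ Nₕx̄ₕ = N·μ, so 53097·x̄_B = 180093·5.52 − (30298·5.28 + 18056·7.90 + 63628·3.38 + 15014·7.96).
= 994113.36 − 637189.92 = 356923.44.
x̄_B = 356923.44 / 53097 = 6.7221... → 6.72.

6.72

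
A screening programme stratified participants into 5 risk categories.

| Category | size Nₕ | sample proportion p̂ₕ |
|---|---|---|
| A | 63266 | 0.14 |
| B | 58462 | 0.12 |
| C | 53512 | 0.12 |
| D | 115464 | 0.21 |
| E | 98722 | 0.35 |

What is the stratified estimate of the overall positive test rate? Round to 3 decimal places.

0.208

N = 63266 + 58462 + 53512 + 115464 + 98722 = 389426.
Overall proportion = Σ (Nₕ/N)·p̂ₕ.
Σ Nₕp̂ₕ = 8857.24 + 7015.44 + 6421.44 + 24247.44 + 34552.7 = 81094.26.
81094.26 / 389426 = 0.20824... → 0.208.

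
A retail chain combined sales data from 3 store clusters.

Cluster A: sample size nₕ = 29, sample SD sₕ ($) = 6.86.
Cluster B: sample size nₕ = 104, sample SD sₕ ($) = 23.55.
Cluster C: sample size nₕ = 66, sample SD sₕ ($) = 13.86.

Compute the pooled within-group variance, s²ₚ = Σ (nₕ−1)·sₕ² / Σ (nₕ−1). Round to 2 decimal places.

361.88

A: (29−1)·6.86² = 28·47.0596 = 1317.6688
B: (104−1)·23.55² = 103·554.6025 = 57124.0575
C: (66−1)·13.86² = 65·192.0996 = 12486.474
Numerator = 70928.2003; denominator = Σ(nₕ−1) = 196.
s²ₚ = 70928.2003/196 = 361.8786... → 361.88.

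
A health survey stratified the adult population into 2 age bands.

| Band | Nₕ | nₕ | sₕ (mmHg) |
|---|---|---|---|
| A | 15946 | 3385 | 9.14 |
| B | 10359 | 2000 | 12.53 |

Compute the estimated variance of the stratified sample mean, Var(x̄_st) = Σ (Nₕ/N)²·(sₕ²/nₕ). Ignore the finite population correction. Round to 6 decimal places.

0.021243

N = 26305; Wₕ = Nₕ/N.
band A: (15946/26305)²·9.14²/3385 = 0.009069026
band B: (10359/26305)²·12.53²/2000 = 0.012173941
Sum = 0.021242967 → 0.021243.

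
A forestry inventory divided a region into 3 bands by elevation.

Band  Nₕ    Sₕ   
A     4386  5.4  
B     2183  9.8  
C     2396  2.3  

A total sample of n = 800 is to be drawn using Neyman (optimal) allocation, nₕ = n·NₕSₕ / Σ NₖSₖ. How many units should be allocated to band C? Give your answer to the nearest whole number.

87

A: NₕSₕ = 4386·5.4 = 23684.4
B: NₕSₕ = 2183·9.8 = 21393.4
C: NₕSₕ = 2396·2.3 = 5510.8
Σ NₕSₕ = 50588.6.
n_C = 800·5510.8/50588.6 = 87.147... → 87.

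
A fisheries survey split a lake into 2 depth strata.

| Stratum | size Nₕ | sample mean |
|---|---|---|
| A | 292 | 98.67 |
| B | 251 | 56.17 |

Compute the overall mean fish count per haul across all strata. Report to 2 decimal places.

x̄_st = (Σ Nₕx̄ₕ) / (Σ Nₕ) = (292·98.67 + 251·56.17) / 543
= 42910.31 / 543 = 79.0245... → 79.02.

79.02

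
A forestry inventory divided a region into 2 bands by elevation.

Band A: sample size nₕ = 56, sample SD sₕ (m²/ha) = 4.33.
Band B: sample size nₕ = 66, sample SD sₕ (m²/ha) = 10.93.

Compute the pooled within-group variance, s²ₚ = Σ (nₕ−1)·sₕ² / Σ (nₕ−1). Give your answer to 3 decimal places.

73.303

A: (56−1)·4.33² = 55·18.7489 = 1031.1895
B: (66−1)·10.93² = 65·119.4649 = 7765.2185
Numerator = 8796.408; denominator = Σ(nₕ−1) = 120.
s²ₚ = 8796.408/120 = 73.3034 → 73.303.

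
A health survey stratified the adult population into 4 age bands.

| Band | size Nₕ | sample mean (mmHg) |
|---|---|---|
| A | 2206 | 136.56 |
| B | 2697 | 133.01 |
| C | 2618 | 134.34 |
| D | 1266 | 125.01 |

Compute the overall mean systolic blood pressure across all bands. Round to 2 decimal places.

N = 2206 + 2697 + 2618 + 1266 = 8787.
Weight each subgroup mean by Nₕ/N and sum.
Σ Nₕx̄ₕ = 2206·136.56 + 2697·133.01 + 2618·134.34 + 1266·125.01 = 301251.36 + 358727.97 + 351702.12 + 158262.66 = 1169944.11.
Divide by N: 1169944.11 / 8787 = 133.1449... → 133.14.

133.14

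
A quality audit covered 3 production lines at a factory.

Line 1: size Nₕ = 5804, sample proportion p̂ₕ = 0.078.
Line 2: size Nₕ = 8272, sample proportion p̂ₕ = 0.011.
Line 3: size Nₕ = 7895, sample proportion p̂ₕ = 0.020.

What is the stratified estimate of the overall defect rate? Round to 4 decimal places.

0.0319

Wₕ = Nₕ/N with N = 21971: 0.2642, 0.3765, 0.3593.
p̂_st = 0.2642·0.078 + 0.3765·0.011 + 0.3593·0.020 ≈ 0.031933... → 0.0319.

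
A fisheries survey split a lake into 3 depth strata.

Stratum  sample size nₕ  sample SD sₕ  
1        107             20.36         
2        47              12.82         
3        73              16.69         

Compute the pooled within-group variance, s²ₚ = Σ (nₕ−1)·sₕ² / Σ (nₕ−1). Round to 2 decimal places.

1: (107−1)·20.36² = 106·414.5296 = 43940.1376
2: (47−1)·12.82² = 46·164.3524 = 7560.2104
3: (73−1)·16.69² = 72·278.5561 = 20056.0392
Numerator = 71556.3872; denominator = Σ(nₕ−1) = 224.
s²ₚ = 71556.3872/224 = 319.4482... → 319.45.

319.45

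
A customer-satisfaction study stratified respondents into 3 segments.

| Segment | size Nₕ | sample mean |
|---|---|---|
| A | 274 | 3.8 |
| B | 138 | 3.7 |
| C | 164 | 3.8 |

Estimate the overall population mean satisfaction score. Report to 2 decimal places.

x̄_st = (Σ Nₕx̄ₕ) / (Σ Nₕ) = (274·3.8 + 138·3.7 + 164·3.8) / 576
= 2175 / 576 = 3.7760... → 3.78.

3.78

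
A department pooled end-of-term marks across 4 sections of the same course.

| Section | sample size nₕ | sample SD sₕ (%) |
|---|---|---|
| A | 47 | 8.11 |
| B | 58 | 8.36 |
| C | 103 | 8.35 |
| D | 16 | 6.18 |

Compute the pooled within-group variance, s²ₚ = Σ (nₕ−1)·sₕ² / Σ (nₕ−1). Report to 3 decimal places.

Degrees of freedom: 46 + 57 + 102 + 15 = 220.
Σ(nₕ−1)sₕ² = 46·65.7721 + 57·69.8896 + 102·69.7225 + 15·38.1924 = 14693.8048.
s²ₚ = 14693.8048 / 220 = 66.79002... → 66.790.

66.790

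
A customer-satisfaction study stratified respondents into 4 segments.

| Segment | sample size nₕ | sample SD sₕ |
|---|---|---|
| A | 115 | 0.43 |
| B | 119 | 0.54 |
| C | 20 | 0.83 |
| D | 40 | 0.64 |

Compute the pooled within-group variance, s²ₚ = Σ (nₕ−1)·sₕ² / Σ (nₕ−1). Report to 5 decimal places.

A: (115−1)·0.43² = 114·0.1849 = 21.0786
B: (119−1)·0.54² = 118·0.2916 = 34.4088
C: (20−1)·0.83² = 19·0.6889 = 13.0891
D: (40−1)·0.64² = 39·0.4096 = 15.9744
Numerator = 84.5509; denominator = Σ(nₕ−1) = 290.
s²ₚ = 84.5509/290 = 0.2915548... → 0.29155.

0.29155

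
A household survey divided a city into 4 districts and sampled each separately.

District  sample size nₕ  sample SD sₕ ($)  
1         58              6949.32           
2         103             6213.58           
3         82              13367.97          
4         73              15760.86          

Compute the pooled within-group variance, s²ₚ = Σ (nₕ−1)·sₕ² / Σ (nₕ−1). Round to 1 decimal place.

125162916.4

1: (58−1)·6949.32² = 57·48293048.4624 = 2752703762.3568
2: (103−1)·6213.58² = 102·38608576.4164 = 3938074794.4728
3: (82−1)·13367.97² = 81·178702621.9209 = 14474912375.5929
4: (73−1)·15760.86² = 72·248404707.9396 = 17885138971.6512
Numerator = 39050829904.0737; denominator = Σ(nₕ−1) = 312.
s²ₚ = 39050829904.0737/312 = 125162916.359... → 125162916.4.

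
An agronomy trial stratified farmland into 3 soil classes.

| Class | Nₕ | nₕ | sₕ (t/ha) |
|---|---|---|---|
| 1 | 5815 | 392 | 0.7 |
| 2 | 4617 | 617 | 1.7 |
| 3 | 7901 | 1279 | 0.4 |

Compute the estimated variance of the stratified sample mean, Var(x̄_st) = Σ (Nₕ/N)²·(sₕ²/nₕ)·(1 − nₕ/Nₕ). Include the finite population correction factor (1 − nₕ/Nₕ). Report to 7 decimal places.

0.0003941

N = 18333. Term for each stratum: Wₕ²sₕ²/nₕ·(1−nₕ/Nₕ).
Var(x̄_st) = 0.0001172822 + 0.0002573745 + 0.0000194739 = 0.0003941306 → 0.0003941.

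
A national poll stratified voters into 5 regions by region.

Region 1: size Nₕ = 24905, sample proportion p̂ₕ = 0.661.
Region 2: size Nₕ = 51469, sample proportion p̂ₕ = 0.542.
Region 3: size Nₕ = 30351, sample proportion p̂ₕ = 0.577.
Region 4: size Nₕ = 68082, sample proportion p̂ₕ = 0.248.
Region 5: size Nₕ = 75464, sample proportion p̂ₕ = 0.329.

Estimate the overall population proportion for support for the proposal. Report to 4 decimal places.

0.4139

Wₕ = Nₕ/N with N = 250271: 0.0995, 0.2057, 0.1213, 0.2720, 0.3015.
p̂_st = 0.0995·0.661 + 0.2057·0.542 + 0.1213·0.577 + 0.2720·0.248 + 0.3015·0.329 ≈ 0.413883... → 0.4139.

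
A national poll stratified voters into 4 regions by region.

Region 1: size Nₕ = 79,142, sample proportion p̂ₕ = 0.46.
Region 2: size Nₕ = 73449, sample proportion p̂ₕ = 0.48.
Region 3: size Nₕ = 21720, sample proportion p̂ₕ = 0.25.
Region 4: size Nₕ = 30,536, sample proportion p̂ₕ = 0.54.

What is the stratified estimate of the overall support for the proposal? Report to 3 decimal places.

0.457

Wₕ = Nₕ/N with N = 204847: 0.3863, 0.3586, 0.1060, 0.1491.
p̂_st = 0.3863·0.46 + 0.3586·0.48 + 0.1060·0.25 + 0.1491·0.54 ≈ 0.45683... → 0.457.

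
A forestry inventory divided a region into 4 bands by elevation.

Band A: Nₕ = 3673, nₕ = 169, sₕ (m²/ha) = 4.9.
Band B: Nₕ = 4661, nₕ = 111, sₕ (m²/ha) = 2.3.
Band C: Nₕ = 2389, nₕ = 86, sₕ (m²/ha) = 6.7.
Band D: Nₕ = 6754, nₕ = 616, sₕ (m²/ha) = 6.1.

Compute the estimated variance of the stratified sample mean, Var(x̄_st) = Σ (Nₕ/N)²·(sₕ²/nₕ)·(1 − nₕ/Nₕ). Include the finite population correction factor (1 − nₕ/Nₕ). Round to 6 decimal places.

0.026896

N = 17477; Wₕ = Nₕ/N.
band A: (3673/17477)²·4.9²/169·(1 − 169/3673) = 0.005986276
band B: (4661/17477)²·2.3²/111·(1 − 111/4661) = 0.003308944
band C: (2389/17477)²·6.7²/86·(1 − 86/2389) = 0.009402156
band D: (6754/17477)²·6.1²/616·(1 − 616/6754) = 0.008198476
Sum = 0.026895852 → 0.026896.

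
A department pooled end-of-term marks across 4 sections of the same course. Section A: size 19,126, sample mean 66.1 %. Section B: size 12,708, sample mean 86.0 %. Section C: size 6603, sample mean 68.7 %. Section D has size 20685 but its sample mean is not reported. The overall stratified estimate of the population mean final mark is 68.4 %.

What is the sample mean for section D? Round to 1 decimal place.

59.6

N = 19126 + 12708 + 6603 + 20685 = 59122.
Overall total = μ·N = 68.4·59122 = 4043944.8.
Subtract the known strata: 19126·66.1 + 12708·86.0 + 6603·68.7 = 2810742.7.
Remaining total for section D: 4043944.8 − 2810742.7 = 1233202.1.
Divide by its size: 1233202.1 / 20685 = 59.618... → 59.6.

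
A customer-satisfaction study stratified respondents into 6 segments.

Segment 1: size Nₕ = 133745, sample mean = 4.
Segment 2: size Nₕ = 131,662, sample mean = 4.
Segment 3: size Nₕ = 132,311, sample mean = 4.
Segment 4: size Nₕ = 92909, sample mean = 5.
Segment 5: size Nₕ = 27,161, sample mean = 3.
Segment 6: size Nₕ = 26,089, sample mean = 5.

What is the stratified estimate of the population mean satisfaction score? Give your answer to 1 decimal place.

N = 543877; weights Wₕ = Nₕ/N = (0.2459, 0.2421, 0.2433, 0.1708, 0.0499, 0.0480).
x̄_st = Σ Wₕ·x̄ₕ = 0.2459·4 + 0.2421·4 + 0.2433·4 + 0.1708·5 + 0.0499·3 + 0.0480·5 ≈ 4.169...
→ 4.2.

4.2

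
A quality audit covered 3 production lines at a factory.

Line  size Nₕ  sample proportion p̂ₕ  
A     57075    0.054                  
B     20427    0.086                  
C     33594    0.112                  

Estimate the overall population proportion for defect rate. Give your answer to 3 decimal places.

0.077

N = 57075 + 20427 + 33594 = 111096.
Overall proportion = Σ (Nₕ/N)·p̂ₕ.
Σ Nₕp̂ₕ = 3082.05 + 1756.722 + 3762.528 = 8601.3.
8601.3 / 111096 = 0.07742... → 0.077.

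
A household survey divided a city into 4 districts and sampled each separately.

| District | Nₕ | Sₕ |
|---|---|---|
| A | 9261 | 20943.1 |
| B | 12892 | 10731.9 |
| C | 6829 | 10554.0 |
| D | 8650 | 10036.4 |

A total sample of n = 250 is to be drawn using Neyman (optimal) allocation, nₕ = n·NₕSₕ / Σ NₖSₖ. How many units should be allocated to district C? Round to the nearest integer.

Σ NₕSₕ = 9261·20943.1 + 12892·10731.9 + 6829·10554.0 + 8650·10036.4 = 491197829.9.
Share for C: 72073266/491197829.9 = 0.14673.
n_C = 250 × 0.14673 = 36.682... → 37.

37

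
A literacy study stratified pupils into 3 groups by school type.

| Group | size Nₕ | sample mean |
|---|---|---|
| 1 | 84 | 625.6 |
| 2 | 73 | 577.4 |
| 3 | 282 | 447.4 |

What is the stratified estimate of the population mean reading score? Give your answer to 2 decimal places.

503.11

N = 84 + 73 + 282 = 439.
Weight each subgroup mean by Nₕ/N and sum.
Σ Nₕx̄ₕ = 84·625.6 + 73·577.4 + 282·447.4 = 52550.4 + 42150.2 + 126166.8 = 220867.4.
Divide by N: 220867.4 / 439 = 503.1148... → 503.11.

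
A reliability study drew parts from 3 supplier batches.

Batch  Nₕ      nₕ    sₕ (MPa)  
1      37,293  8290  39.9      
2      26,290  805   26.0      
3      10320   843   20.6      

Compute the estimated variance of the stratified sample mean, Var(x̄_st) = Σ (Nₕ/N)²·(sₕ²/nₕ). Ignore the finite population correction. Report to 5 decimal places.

N = 73903. Term for each stratum: Wₕ²sₕ²/nₕ.
Var(x̄_st) = 0.04890145 + 0.10626931 + 0.00981617 = 0.16498693 → 0.16499.

0.16499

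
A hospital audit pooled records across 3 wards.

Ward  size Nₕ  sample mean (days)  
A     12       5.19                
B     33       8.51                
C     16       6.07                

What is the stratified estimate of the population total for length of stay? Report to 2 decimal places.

440.23

Estimate total by summing Nₕ·x̄ₕ over strata.
12·5.19 + 33·8.51 + 16·6.07 = 62.28 + 280.83 + 97.12 = 440.23.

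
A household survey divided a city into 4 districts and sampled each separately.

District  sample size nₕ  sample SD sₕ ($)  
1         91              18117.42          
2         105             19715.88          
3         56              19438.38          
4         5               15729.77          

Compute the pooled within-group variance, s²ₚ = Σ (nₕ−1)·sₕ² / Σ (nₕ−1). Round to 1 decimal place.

362607211.0

Degrees of freedom: 90 + 104 + 55 + 4 = 253.
Σ(nₕ−1)sₕ² = 90·328240907.4564 + 104·388715924.1744 + 55·377850617.0244 + 4·247425664.2529 = 91739624378.5672.
s²ₚ = 91739624378.5672 / 253 = 362607210.982... → 362607211.0.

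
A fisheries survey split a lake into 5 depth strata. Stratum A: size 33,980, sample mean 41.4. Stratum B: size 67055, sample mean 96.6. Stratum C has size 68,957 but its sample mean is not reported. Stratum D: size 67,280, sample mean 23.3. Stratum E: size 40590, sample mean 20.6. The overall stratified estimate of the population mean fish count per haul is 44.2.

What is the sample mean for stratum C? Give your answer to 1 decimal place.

Σ Nₕx̄ₕ = N·μ, so 68957·x̄_C = 277862·44.2 − (33980·41.4 + 67055·96.6 + 67280·23.3 + 40590·20.6).
= 12281500.4 − 10288063 = 1993437.4.
x̄_C = 1993437.4 / 68957 = 28.908... → 28.9.

28.9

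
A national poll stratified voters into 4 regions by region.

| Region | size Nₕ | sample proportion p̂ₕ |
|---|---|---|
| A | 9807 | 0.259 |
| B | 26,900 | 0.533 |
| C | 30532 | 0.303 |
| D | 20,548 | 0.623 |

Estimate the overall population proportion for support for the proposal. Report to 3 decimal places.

0.443

N = 9807 + 26900 + 30532 + 20548 = 87787.
Overall proportion = Σ (Nₕ/N)·p̂ₕ.
Σ Nₕp̂ₕ = 2540.013 + 14337.7 + 9251.196 + 12801.404 = 38930.313.
38930.313 / 87787 = 0.44346... → 0.443.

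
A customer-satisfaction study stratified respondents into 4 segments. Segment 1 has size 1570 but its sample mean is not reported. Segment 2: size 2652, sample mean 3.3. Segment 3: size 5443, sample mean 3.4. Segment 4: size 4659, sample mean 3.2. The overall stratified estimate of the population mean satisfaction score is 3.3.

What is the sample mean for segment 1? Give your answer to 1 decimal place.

3.3

Σ Nₕx̄ₕ = N·μ, so 1570·x̄_1 = 14324·3.3 − (2652·3.3 + 5443·3.4 + 4659·3.2).
= 47269.2 − 42166.6 = 5102.6.
x̄_1 = 5102.6 / 1570 = 3.250... → 3.3.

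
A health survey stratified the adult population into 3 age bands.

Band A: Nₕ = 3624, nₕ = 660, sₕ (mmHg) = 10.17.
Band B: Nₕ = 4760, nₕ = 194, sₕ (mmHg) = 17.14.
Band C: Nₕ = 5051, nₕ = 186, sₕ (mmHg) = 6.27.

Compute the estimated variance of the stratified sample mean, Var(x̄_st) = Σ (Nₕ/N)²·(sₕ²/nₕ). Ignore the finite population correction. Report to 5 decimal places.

N = 13435. Term for each stratum: Wₕ²sₕ²/nₕ.
Var(x̄_st) = 0.01140247 + 0.19008965 + 0.02987456 = 0.23136668 → 0.23137.

0.23137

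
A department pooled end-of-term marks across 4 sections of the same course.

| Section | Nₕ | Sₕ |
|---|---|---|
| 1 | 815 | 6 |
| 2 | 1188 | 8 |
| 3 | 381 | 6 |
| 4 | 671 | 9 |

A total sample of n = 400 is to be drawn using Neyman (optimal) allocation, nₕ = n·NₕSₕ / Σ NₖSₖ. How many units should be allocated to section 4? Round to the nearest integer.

106

1: NₕSₕ = 815·6 = 4890
2: NₕSₕ = 1188·8 = 9504
3: NₕSₕ = 381·6 = 2286
4: NₕSₕ = 671·9 = 6039
Σ NₕSₕ = 22719.
n_4 = 400·6039/22719 = 106.325... → 106.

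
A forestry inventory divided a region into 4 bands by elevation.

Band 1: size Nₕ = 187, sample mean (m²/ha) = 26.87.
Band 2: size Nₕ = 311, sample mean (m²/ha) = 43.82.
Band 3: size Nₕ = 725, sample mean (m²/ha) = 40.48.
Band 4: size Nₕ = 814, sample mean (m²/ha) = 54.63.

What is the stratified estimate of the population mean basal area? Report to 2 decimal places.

45.39

x̄_st = (Σ Nₕx̄ₕ) / (Σ Nₕ) = (187·26.87 + 311·43.82 + 725·40.48 + 814·54.63) / 2037
= 92469.53 / 2037 = 45.3950... → 45.39.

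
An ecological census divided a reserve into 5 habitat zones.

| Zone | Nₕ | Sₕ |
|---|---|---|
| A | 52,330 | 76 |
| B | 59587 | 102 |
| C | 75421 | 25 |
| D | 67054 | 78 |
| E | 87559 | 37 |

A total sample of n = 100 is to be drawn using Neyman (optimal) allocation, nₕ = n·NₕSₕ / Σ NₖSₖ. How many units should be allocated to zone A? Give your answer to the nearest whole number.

Σ NₕSₕ = 52330·76 + 59587·102 + 75421·25 + 67054·78 + 87559·37 = 20410374.
Share for A: 3977080/20410374 = 0.19486.
n_A = 100 × 0.19486 = 19.486... → 19.

19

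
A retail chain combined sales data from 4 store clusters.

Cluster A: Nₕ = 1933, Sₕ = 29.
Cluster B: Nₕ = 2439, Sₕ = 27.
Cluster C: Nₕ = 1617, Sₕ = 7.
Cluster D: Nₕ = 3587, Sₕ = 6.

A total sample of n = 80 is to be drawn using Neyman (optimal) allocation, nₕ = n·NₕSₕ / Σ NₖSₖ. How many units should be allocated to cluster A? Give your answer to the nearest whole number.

29

Σ NₕSₕ = 1933·29 + 2439·27 + 1617·7 + 3587·6 = 154751.
Share for A: 56057/154751 = 0.36224.
n_A = 80 × 0.36224 = 28.979... → 29.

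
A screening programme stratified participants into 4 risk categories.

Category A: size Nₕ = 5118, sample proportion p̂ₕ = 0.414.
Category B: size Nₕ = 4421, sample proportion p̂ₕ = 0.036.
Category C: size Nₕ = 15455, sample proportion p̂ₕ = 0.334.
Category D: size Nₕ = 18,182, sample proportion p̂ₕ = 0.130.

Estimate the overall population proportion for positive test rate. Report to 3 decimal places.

Wₕ = Nₕ/N with N = 43176: 0.1185, 0.1024, 0.3580, 0.4211.
p̂_st = 0.1185·0.414 + 0.1024·0.036 + 0.3580·0.334 + 0.4211·0.130 ≈ 0.22706... → 0.227.

0.227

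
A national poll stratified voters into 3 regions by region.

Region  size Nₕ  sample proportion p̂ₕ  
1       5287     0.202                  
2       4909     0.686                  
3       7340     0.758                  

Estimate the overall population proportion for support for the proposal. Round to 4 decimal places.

0.5702

N = 5287 + 4909 + 7340 = 17536.
Overall proportion = Σ (Nₕ/N)·p̂ₕ.
Σ Nₕp̂ₕ = 1067.974 + 3367.574 + 5563.72 = 9999.268.
9999.268 / 17536 = 0.570214... → 0.5702.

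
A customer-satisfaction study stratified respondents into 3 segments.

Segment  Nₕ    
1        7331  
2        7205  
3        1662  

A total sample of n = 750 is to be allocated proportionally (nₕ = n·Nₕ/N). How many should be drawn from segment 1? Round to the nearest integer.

339

N = 7331 + 7205 + 1662 = 16198.
n_1 = 750·7331/16198 = 339.440... → 339.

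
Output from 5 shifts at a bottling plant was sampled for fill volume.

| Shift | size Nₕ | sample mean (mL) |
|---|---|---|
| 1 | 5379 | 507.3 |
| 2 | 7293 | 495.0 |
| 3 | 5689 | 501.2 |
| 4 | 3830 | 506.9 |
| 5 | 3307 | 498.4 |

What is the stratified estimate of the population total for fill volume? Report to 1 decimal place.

12779764.3

Estimate total by summing Nₕ·x̄ₕ over strata.
5379·507.3 + 7293·495.0 + 5689·501.2 + 3830·506.9 + 3307·498.4 = 2728766.7 + 3610035 + 2851326.8 + 1941427 + 1648208.8 = 12779764.3.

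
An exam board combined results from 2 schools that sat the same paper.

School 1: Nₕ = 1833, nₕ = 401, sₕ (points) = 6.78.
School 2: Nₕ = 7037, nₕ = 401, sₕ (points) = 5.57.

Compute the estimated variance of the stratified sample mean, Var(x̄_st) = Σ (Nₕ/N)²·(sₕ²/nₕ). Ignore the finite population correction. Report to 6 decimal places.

0.053592

N = 8870; Wₕ = Nₕ/N.
school 1: (1833/8870)²·6.78²/401 = 0.004895451
school 2: (7037/8870)²·5.57²/401 = 0.048696066
Sum = 0.053591517 → 0.053592.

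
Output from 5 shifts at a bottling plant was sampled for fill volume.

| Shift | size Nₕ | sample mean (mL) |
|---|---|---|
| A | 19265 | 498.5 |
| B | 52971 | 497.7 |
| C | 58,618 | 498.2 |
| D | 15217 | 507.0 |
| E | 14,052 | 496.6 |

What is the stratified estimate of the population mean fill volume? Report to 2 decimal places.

498.77

x̄_st = (Σ Nₕx̄ₕ) / (Σ Nₕ) = (19265·498.5 + 52971·497.7 + 58618·498.2 + 15217·507.0 + 14052·496.6) / 160123
= 79863999 / 160123 = 498.7666... → 498.77.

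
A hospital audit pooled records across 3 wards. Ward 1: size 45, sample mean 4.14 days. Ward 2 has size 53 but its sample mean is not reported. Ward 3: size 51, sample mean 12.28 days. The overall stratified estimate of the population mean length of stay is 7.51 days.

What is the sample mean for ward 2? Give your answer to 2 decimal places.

N = 45 + 53 + 51 = 149.
Overall total = μ·N = 7.51·149 = 1118.99.
Subtract the known strata: 45·4.14 + 51·12.28 = 812.58.
Remaining total for ward 2: 1118.99 − 812.58 = 306.41.
Divide by its size: 306.41 / 53 = 5.7813... → 5.78.

5.78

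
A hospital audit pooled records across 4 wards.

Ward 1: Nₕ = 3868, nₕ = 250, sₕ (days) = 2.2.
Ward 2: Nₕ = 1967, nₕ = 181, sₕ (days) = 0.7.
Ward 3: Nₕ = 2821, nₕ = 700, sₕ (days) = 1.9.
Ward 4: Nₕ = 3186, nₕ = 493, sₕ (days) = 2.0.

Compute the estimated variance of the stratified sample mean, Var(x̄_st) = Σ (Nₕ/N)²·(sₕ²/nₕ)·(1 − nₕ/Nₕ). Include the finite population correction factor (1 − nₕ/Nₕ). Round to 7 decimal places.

N = 11842. Term for each stratum: Wₕ²sₕ²/nₕ·(1−nₕ/Nₕ).
Var(x̄_st) = 0.0019320140 + 0.0000678193 + 0.0002200406 + 0.0004964152 = 0.0027162891 → 0.0027163.

0.0027163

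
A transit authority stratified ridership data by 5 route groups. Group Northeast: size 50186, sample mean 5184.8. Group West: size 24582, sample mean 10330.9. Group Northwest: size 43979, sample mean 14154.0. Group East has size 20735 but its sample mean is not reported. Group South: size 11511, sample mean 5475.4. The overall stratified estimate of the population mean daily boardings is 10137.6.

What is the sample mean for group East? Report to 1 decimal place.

15965.4

Σ Nₕx̄ₕ = N·μ, so 20735·x̄_East = 150993·10137.6 − (50186·5184.8 + 24582·10330.9 + 43979·14154.0 + 11511·5475.4).
= 1530706636.8 − 1199664652 = 331041984.8.
x̄_East = 331041984.8 / 20735 = 15965.372... → 15965.4.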